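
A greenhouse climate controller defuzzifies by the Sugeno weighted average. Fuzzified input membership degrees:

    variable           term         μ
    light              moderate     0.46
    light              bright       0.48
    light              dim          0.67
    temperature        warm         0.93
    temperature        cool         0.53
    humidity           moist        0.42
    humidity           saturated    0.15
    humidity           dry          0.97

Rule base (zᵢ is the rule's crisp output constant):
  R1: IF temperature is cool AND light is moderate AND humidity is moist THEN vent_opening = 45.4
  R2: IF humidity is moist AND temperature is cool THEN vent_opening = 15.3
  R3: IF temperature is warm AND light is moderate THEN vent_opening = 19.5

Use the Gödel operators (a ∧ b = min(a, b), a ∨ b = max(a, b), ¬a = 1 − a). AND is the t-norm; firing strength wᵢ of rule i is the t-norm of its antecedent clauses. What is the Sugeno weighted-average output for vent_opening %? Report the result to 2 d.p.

R1 (z=45.4): cool=0.53, moderate=0.46, moist=0.42; AND[min(a, b)] → w = 0.42
R2 (z=15.3): moist=0.42, cool=0.53; AND[min(a, b)] → w = 0.42
R3 (z=19.5): warm=0.93, moderate=0.46; AND[min(a, b)] → w = 0.46
Weighted average = (0.42·45.4 + 0.42·15.3 + 0.46·19.5) / (0.42 + 0.42 + 0.46)
  = 34.4640 / 1.3000 = 26.51

26.51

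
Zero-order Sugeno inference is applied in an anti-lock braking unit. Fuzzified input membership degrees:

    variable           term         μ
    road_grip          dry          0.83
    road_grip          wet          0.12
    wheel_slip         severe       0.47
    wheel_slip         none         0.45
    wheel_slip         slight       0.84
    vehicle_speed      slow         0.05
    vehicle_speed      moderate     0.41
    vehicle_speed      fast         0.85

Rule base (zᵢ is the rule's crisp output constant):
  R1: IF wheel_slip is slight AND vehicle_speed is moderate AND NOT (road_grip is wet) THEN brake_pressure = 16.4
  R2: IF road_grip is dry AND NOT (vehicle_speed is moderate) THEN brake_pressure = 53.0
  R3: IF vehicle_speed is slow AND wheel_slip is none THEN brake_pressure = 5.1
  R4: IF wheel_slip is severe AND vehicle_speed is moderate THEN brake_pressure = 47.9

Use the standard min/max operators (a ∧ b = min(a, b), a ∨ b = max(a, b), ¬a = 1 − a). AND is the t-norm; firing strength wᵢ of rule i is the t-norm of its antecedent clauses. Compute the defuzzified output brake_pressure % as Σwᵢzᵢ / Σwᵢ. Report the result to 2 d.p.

39.65

R1 (z=16.4): slight=0.84, moderate=0.41, ¬wet=1−0.12=0.88; AND[min(a, b)] → w = 0.41
R2 (z=53.0): dry=0.83, ¬moderate=1−0.41=0.59; AND[min(a, b)] → w = 0.59
R3 (z=5.1): slow=0.05, none=0.45; AND[min(a, b)] → w = 0.05
R4 (z=47.9): severe=0.47, moderate=0.41; AND[min(a, b)] → w = 0.41
Weighted average = (0.41·16.4 + 0.59·53.0 + 0.05·5.1 + 0.41·47.9) / (0.41 + 0.59 + 0.05 + 0.41)
  = 57.8880 / 1.4600 = 39.65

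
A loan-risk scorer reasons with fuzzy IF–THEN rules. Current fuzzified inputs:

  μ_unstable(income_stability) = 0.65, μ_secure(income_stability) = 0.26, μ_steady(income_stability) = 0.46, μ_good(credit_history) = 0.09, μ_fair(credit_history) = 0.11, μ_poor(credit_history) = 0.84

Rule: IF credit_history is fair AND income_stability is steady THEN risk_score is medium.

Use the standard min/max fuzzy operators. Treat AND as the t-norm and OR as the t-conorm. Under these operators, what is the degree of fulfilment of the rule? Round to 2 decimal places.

0.11

firing strength: fair=0.11, steady=0.46; AND[min(a, b)] → w = 0.11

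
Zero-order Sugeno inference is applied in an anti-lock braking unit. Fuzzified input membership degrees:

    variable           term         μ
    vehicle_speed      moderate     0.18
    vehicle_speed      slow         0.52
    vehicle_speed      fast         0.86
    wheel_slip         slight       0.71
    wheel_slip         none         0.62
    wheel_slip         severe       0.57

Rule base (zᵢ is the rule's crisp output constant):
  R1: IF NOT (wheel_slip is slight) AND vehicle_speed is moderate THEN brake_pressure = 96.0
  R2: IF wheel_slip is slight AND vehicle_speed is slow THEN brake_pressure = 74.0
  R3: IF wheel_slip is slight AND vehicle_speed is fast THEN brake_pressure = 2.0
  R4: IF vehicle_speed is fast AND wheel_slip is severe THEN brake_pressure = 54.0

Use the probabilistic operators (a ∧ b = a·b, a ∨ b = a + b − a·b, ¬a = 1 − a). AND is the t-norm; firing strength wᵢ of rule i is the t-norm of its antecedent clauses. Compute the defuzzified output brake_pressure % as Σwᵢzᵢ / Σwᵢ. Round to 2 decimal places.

39.43

R1 (z=96.0): ¬slight=1−0.71=0.29, moderate=0.18; AND[a·b] → w = 0.0522
R2 (z=74.0): slight=0.71, slow=0.52; AND[a·b] → w = 0.3692
R3 (z=2.0): slight=0.71, fast=0.86; AND[a·b] → w = 0.6106
R4 (z=54.0): fast=0.86, severe=0.57; AND[a·b] → w = 0.4902
Weighted average = (0.0522·96.0 + 0.3692·74.0 + 0.6106·2.0 + 0.4902·54.0) / (0.0522 + 0.3692 + 0.6106 + 0.4902)
  = 60.0240 / 1.5222 = 39.43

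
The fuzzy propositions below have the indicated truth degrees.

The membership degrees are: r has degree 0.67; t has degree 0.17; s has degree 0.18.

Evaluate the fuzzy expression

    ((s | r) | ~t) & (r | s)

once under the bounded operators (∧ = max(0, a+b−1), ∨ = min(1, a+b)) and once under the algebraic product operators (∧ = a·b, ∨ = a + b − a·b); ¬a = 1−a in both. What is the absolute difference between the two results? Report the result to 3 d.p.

0.154

Under bounded:
  s | r = min(1, a+b) on (0.18, 0.67) = 0.85
  ~t = 1 − 0.17 = 0.83
  (s | r) | ~t = min(1, a+b) on (0.85, 0.83) = 1.00
  r | s = min(1, a+b) on (0.67, 0.18) = 0.85
  ((s | r) | ~t) & (r | s) = max(0, a+b−1) on (1.00, 0.85) = 0.85
  → value = 0.8500
Under algebraic product:
  s | r = a + b − a·b on (0.1800, 0.6700) = 0.7294
  ~t = 1 − 0.1700 = 0.8300
  (s | r) | ~t = a + b − a·b on (0.7294, 0.8300) = 0.9540
  r | s = a + b − a·b on (0.6700, 0.1800) = 0.7294
  ((s | r) | ~t) & (r | s) = a·b on (0.9540, 0.7294) = 0.6958
  → value = 0.6958
|0.8500 − 0.6958| = 0.154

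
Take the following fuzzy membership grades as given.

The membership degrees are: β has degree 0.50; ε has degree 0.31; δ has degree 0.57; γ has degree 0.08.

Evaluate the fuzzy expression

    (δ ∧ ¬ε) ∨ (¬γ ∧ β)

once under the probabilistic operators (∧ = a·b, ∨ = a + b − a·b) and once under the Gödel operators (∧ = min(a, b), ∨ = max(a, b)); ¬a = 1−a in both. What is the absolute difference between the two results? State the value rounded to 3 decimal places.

Under probabilistic:
  ¬ε = 1 − 0.3100 = 0.6900
  δ ∧ ¬ε = a·b on (0.5700, 0.6900) = 0.3933
  ¬γ = 1 − 0.0800 = 0.9200
  ¬γ ∧ β = a·b on (0.9200, 0.5000) = 0.4600
  (δ ∧ ¬ε) ∨ (¬γ ∧ β) = a + b − a·b on (0.3933, 0.4600) = 0.6724
  → value = 0.6724
Under Gödel:
  ¬ε = 1 − 0.31 = 0.69
  δ ∧ ¬ε = min(a, b) on (0.57, 0.69) = 0.57
  ¬γ = 1 − 0.08 = 0.92
  ¬γ ∧ β = min(a, b) on (0.92, 0.50) = 0.50
  (δ ∧ ¬ε) ∨ (¬γ ∧ β) = max(a, b) on (0.57, 0.50) = 0.57
  → value = 0.5700
|0.6724 − 0.5700| = 0.102

0.102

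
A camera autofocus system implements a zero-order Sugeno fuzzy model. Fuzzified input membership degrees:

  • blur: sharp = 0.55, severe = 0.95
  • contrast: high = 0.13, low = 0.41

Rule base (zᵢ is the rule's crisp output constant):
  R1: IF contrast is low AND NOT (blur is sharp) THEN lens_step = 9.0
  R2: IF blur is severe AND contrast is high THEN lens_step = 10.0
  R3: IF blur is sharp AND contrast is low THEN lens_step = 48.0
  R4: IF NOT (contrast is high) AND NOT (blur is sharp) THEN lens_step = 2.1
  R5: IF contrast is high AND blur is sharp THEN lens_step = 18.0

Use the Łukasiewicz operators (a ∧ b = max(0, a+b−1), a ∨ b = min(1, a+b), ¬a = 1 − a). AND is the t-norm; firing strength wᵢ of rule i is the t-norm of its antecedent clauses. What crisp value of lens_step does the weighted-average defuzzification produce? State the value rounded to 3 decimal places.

R1 (z=9.0): low=0.41, ¬sharp=1−0.55=0.45; AND[max(0, a+b−1)] → w = 0.00
R2 (z=10.0): severe=0.95, high=0.13; AND[max(0, a+b−1)] → w = 0.08
R3 (z=48.0): sharp=0.55, low=0.41; AND[max(0, a+b−1)] → w = 0.00
R4 (z=2.1): ¬high=1−0.13=0.87, ¬sharp=1−0.55=0.45; AND[max(0, a+b−1)] → w = 0.32
R5 (z=18.0): high=0.13, sharp=0.55; AND[max(0, a+b−1)] → w = 0.00
Weighted average = (0.00·9.0 + 0.08·10.0 + 0.00·48.0 + 0.32·2.1 + 0.00·18.0) / (0.00 + 0.08 + 0.00 + 0.32 + 0.00)
  = 1.4720 / 0.4000 = 3.680

3.680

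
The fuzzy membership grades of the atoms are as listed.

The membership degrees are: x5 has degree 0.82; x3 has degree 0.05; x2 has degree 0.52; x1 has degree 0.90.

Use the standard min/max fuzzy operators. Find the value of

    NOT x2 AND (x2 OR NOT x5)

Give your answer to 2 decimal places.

NOT x2 = 1 − 0.52 = 0.48
NOT x5 = 1 − 0.82 = 0.18
x2 OR NOT x5 = max(a, b) on (0.52, 0.18) = 0.52
NOT x2 AND (x2 OR NOT x5) = min(a, b) on (0.48, 0.52) = 0.48

0.48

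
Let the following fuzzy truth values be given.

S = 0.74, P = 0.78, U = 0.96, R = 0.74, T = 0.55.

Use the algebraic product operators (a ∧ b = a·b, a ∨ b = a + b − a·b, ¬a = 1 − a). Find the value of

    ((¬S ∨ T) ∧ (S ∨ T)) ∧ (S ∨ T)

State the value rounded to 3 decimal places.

¬S = 1 − 0.7400 = 0.2600
¬S ∨ T = a + b − a·b on (0.2600, 0.5500) = 0.6670
S ∨ T = a + b − a·b on (0.7400, 0.5500) = 0.8830
(¬S ∨ T) ∧ (S ∨ T) = a·b on (0.6670, 0.8830) = 0.5890
S ∨ T = a + b − a·b on (0.7400, 0.5500) = 0.8830
((¬S ∨ T) ∧ (S ∨ T)) ∧ (S ∨ T) = a·b on (0.5890, 0.8830) = 0.5201

0.520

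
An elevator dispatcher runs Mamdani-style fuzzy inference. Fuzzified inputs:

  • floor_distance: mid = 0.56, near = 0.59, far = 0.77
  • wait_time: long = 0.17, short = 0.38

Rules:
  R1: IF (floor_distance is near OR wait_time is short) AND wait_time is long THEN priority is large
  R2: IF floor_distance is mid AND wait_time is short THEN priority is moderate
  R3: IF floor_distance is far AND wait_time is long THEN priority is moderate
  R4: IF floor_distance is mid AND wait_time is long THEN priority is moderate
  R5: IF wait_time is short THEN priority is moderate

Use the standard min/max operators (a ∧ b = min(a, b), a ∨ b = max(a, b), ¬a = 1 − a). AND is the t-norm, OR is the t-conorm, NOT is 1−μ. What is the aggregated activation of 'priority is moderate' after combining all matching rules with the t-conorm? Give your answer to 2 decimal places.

R1: (near=0.59 OR short=0.38) = 0.59; AND[min(a, b)] with long=0.17 → w = 0.17
R2: mid=0.56, short=0.38; AND[min(a, b)] → w = 0.38
R3: far=0.77, long=0.17; AND[min(a, b)] → w = 0.17
R4: mid=0.56, long=0.17; AND[min(a, b)] → w = 0.17
R5: short=0.38 → w = 0.38
Rules with consequent 'moderate': {R2, R3, R4, R5} → strengths 0.38, 0.17, 0.17, 0.38
Aggregate via t-conorm [max(a, b)]: 0.38

0.38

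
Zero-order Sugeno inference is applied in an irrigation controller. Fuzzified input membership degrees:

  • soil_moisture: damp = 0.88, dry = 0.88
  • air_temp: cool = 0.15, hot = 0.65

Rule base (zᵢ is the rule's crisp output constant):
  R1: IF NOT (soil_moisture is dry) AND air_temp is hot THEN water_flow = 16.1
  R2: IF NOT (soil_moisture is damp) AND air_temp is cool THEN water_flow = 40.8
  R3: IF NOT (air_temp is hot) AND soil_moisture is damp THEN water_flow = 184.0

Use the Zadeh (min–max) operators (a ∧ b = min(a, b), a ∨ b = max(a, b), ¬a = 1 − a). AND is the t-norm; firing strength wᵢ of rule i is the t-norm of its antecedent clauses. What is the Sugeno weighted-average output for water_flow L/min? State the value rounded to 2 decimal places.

120.73

R1 (z=16.1): ¬dry=1−0.88=0.12, hot=0.65; AND[min(a, b)] → w = 0.12
R2 (z=40.8): ¬damp=1−0.88=0.12, cool=0.15; AND[min(a, b)] → w = 0.12
R3 (z=184.0): ¬hot=1−0.65=0.35, damp=0.88; AND[min(a, b)] → w = 0.35
Weighted average = (0.12·16.1 + 0.12·40.8 + 0.35·184.0) / (0.12 + 0.12 + 0.35)
  = 71.2280 / 0.5900 = 120.73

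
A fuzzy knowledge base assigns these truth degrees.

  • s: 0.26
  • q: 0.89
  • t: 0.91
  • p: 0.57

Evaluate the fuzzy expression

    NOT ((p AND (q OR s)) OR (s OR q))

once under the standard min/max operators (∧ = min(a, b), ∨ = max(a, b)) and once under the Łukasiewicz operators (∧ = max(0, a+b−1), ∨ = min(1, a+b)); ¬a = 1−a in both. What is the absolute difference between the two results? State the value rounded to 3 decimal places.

0.110

Under standard min/max:
  q OR s = max(a, b) on (0.89, 0.26) = 0.89
  p AND (q OR s) = min(a, b) on (0.57, 0.89) = 0.57
  s OR q = max(a, b) on (0.26, 0.89) = 0.89
  (p AND (q OR s)) OR (s OR q) = max(a, b) on (0.57, 0.89) = 0.89
  NOT ((p AND (q OR s)) OR (s OR q)) = 1 − 0.89 = 0.11
  → value = 0.1100
Under Łukasiewicz:
  q OR s = min(1, a+b) on (0.89, 0.26) = 1.00
  p AND (q OR s) = max(0, a+b−1) on (0.57, 1.00) = 0.57
  s OR q = min(1, a+b) on (0.26, 0.89) = 1.00
  (p AND (q OR s)) OR (s OR q) = min(1, a+b) on (0.57, 1.00) = 1.00
  NOT ((p AND (q OR s)) OR (s OR q)) = 1 − 1.00 = 0.00
  → value = 0.0000
|0.1100 − 0.0000| = 0.110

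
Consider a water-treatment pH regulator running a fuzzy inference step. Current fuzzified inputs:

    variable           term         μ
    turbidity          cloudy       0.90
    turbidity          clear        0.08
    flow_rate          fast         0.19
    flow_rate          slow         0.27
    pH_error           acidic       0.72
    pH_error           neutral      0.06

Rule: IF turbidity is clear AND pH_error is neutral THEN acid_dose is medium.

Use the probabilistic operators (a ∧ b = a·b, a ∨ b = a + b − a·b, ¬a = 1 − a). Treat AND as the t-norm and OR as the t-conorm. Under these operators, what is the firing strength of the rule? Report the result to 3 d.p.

firing strength: clear=0.08, neutral=0.06; AND[a·b] → w = 0.0048

0.005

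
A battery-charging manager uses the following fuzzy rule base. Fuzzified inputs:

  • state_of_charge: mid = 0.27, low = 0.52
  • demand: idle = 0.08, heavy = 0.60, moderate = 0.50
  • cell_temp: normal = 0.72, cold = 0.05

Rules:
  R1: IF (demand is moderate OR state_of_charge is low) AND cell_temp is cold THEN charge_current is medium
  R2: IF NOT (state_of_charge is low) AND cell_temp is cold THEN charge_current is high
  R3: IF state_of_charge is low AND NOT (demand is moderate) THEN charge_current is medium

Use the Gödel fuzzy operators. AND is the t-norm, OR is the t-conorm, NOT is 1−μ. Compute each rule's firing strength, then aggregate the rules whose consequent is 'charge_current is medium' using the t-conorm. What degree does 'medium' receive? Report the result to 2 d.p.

0.50

R1: (moderate=0.50 OR low=0.52) = 0.52; AND[min(a, b)] with cold=0.05 → w = 0.05
R2: ¬low=1−0.52=0.48, cold=0.05; AND[min(a, b)] → w = 0.05
R3: low=0.52, ¬moderate=1−0.50=0.50; AND[min(a, b)] → w = 0.50
Rules with consequent 'medium': {R1, R3} → strengths 0.05, 0.50
Aggregate via t-conorm [max(a, b)]: 0.50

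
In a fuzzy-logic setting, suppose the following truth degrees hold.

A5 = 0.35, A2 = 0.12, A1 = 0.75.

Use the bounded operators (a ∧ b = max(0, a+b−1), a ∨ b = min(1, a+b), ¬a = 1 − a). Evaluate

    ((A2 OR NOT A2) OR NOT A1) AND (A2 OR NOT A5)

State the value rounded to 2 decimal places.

0.77

NOT A2 = 1 − 0.12 = 0.88
A2 OR NOT A2 = min(1, a+b) on (0.12, 0.88) = 1.00
NOT A1 = 1 − 0.75 = 0.25
(A2 OR NOT A2) OR NOT A1 = min(1, a+b) on (1.00, 0.25) = 1.00
NOT A5 = 1 − 0.35 = 0.65
A2 OR NOT A5 = min(1, a+b) on (0.12, 0.65) = 0.77
((A2 OR NOT A2) OR NOT A1) AND (A2 OR NOT A5) = max(0, a+b−1) on (1.00, 0.77) = 0.77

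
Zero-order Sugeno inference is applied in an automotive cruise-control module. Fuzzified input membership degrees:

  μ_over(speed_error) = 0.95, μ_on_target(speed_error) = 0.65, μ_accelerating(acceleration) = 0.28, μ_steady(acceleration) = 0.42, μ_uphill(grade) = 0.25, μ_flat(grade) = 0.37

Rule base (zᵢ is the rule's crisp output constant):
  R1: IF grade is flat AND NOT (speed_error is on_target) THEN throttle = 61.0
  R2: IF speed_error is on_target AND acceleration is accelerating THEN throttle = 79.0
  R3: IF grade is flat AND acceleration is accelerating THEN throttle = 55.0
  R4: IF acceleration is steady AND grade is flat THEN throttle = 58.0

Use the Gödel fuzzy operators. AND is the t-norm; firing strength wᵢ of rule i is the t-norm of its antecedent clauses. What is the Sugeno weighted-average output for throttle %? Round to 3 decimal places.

R1 (z=61.0): flat=0.37, ¬on_target=1−0.65=0.35; AND[min(a, b)] → w = 0.35
R2 (z=79.0): on_target=0.65, accelerating=0.28; AND[min(a, b)] → w = 0.28
R3 (z=55.0): flat=0.37, accelerating=0.28; AND[min(a, b)] → w = 0.28
R4 (z=58.0): steady=0.42, flat=0.37; AND[min(a, b)] → w = 0.37
Weighted average = (0.35·61.0 + 0.28·79.0 + 0.28·55.0 + 0.37·58.0) / (0.35 + 0.28 + 0.28 + 0.37)
  = 80.3300 / 1.2800 = 62.758

62.758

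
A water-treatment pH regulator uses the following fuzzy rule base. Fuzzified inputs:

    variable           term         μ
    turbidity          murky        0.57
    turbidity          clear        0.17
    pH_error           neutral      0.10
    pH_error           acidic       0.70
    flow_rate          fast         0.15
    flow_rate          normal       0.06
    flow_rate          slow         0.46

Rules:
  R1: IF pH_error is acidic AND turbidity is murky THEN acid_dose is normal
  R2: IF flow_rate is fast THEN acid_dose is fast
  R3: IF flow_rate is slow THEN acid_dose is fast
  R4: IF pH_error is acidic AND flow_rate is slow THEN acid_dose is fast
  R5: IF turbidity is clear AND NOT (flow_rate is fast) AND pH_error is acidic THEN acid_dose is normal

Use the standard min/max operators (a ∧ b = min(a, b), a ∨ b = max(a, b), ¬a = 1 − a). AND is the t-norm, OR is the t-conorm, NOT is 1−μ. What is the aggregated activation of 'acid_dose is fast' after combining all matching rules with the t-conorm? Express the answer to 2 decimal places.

R1: acidic=0.70, murky=0.57; AND[min(a, b)] → w = 0.57
R2: fast=0.15 → w = 0.15
R3: slow=0.46 → w = 0.46
R4: acidic=0.70, slow=0.46; AND[min(a, b)] → w = 0.46
R5: clear=0.17, ¬fast=1−0.15=0.85, acidic=0.70; AND[min(a, b)] → w = 0.17
Rules with consequent 'fast': {R2, R3, R4} → strengths 0.15, 0.46, 0.46
Aggregate via t-conorm [max(a, b)]: 0.46

0.46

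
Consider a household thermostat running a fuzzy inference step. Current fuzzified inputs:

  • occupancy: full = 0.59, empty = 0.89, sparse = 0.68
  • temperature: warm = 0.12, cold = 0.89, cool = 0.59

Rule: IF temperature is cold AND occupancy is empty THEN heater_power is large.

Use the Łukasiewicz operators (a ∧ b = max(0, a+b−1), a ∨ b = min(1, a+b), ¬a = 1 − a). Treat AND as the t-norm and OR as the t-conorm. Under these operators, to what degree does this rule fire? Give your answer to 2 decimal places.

firing strength: cold=0.89, empty=0.89; AND[max(0, a+b−1)] → w = 0.78

0.78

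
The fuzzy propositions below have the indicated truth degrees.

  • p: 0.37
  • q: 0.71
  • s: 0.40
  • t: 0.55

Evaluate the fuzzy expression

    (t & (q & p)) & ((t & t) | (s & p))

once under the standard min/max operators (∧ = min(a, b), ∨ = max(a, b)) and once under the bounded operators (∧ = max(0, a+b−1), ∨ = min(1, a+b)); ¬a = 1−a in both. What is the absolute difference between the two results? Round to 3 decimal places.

Under standard min/max:
  q & p = min(a, b) on (0.71, 0.37) = 0.37
  t & (q & p) = min(a, b) on (0.55, 0.37) = 0.37
  t & t = min(a, b) on (0.55, 0.55) = 0.55
  s & p = min(a, b) on (0.40, 0.37) = 0.37
  (t & t) | (s & p) = max(a, b) on (0.55, 0.37) = 0.55
  (t & (q & p)) & ((t & t) | (s & p)) = min(a, b) on (0.37, 0.55) = 0.37
  → value = 0.3700
Under bounded:
  q & p = max(0, a+b−1) on (0.71, 0.37) = 0.08
  t & (q & p) = max(0, a+b−1) on (0.55, 0.08) = 0.00
  t & t = max(0, a+b−1) on (0.55, 0.55) = 0.10
  s & p = max(0, a+b−1) on (0.40, 0.37) = 0.00
  (t & t) | (s & p) = min(1, a+b) on (0.10, 0.00) = 0.10
  (t & (q & p)) & ((t & t) | (s & p)) = max(0, a+b−1) on (0.00, 0.10) = 0.00
  → value = 0.0000
|0.3700 − 0.0000| = 0.370

0.370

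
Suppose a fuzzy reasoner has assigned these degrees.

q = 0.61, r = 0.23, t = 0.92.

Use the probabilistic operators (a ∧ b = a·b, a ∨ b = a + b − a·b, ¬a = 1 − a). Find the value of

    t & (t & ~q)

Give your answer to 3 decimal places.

~q = 1 − 0.6100 = 0.3900
t & ~q = a·b on (0.9200, 0.3900) = 0.3588
t & (t & ~q) = a·b on (0.9200, 0.3588) = 0.3301

0.330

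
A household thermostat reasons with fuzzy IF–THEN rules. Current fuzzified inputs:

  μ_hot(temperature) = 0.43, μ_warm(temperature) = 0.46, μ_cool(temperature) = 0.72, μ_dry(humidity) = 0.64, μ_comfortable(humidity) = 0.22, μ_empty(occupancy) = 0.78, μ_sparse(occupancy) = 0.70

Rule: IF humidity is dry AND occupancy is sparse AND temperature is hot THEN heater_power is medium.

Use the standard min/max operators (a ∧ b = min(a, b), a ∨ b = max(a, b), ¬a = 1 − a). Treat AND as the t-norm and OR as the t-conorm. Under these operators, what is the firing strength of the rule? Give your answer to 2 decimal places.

firing strength: dry=0.64, sparse=0.70, hot=0.43; AND[min(a, b)] → w = 0.43

0.43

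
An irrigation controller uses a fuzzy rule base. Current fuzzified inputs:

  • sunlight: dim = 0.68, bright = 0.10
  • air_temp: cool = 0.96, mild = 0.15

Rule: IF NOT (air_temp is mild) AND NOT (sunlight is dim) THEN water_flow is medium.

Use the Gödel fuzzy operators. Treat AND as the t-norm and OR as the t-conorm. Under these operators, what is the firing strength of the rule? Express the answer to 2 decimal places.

firing strength: ¬mild=1−0.15=0.85, ¬dim=1−0.68=0.32; AND[min(a, b)] → w = 0.32

0.32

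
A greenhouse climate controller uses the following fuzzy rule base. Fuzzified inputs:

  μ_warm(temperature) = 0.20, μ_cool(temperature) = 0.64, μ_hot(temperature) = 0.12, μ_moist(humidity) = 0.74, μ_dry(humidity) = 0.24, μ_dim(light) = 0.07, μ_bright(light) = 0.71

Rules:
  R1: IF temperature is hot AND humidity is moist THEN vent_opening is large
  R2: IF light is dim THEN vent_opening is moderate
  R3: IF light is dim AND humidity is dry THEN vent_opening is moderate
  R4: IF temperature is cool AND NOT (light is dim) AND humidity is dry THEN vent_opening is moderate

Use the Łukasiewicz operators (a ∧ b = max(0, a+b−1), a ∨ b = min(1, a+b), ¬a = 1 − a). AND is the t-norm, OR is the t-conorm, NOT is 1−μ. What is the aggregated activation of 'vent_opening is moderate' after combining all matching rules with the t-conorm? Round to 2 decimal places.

R1: hot=0.12, moist=0.74; AND[max(0, a+b−1)] → w = 0.00
R2: dim=0.07 → w = 0.07
R3: dim=0.07, dry=0.24; AND[max(0, a+b−1)] → w = 0.00
R4: cool=0.64, ¬dim=1−0.07=0.93, dry=0.24; AND[max(0, a+b−1)] → w = 0.00
Rules with consequent 'moderate': {R2, R3, R4} → strengths 0.07, 0.00, 0.00
Aggregate via t-conorm [min(1, a+b)]: 0.07

0.07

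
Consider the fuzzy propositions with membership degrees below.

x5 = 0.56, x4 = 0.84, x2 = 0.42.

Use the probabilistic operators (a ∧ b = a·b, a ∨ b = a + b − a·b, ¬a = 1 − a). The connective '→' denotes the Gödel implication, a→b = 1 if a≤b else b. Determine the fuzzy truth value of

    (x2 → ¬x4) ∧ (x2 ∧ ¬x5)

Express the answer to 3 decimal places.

0.030

¬x4 = 1 − 0.8400 = 0.1600
x2 → ¬x4  [Gödel: 1 if a≤b else b] with a=0.4200, b=0.1600 → 0.1600
¬x5 = 1 − 0.5600 = 0.4400
x2 ∧ ¬x5 = a·b on (0.4200, 0.4400) = 0.1848
(x2 → ¬x4) ∧ (x2 ∧ ¬x5) = a·b on (0.1600, 0.1848) = 0.0296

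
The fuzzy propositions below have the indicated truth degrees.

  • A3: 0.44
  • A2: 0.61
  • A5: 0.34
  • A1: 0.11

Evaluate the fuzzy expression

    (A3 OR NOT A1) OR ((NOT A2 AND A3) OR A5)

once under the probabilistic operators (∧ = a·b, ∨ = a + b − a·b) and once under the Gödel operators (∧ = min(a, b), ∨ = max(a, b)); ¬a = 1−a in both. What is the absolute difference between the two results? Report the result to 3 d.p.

Under probabilistic:
  NOT A1 = 1 − 0.1100 = 0.8900
  A3 OR NOT A1 = a + b − a·b on (0.4400, 0.8900) = 0.9384
  NOT A2 = 1 − 0.6100 = 0.3900
  NOT A2 AND A3 = a·b on (0.3900, 0.4400) = 0.1716
  (NOT A2 AND A3) OR A5 = a + b − a·b on (0.1716, 0.3400) = 0.4533
  (A3 OR NOT A1) OR ((NOT A2 AND A3) OR A5) = a + b − a·b on (0.9384, 0.4533) = 0.9663
  → value = 0.9663
Under Gödel:
  NOT A1 = 1 − 0.11 = 0.89
  A3 OR NOT A1 = max(a, b) on (0.44, 0.89) = 0.89
  NOT A2 = 1 − 0.61 = 0.39
  NOT A2 AND A3 = min(a, b) on (0.39, 0.44) = 0.39
  (NOT A2 AND A3) OR A5 = max(a, b) on (0.39, 0.34) = 0.39
  (A3 OR NOT A1) OR ((NOT A2 AND A3) OR A5) = max(a, b) on (0.89, 0.39) = 0.89
  → value = 0.8900
|0.9663 − 0.8900| = 0.076

0.076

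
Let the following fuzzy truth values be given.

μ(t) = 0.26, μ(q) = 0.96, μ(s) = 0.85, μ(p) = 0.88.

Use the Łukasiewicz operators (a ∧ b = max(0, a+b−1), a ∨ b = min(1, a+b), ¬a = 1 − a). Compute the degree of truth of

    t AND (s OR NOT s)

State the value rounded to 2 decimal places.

0.26

NOT s = 1 − 0.85 = 0.15
s OR NOT s = min(1, a+b) on (0.85, 0.15) = 1.00
t AND (s OR NOT s) = max(0, a+b−1) on (0.26, 1.00) = 0.26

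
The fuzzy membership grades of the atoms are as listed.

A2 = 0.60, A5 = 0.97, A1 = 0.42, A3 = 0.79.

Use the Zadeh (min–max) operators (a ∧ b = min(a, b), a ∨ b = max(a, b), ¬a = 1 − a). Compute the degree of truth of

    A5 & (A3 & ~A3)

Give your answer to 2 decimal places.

~A3 = 1 − 0.79 = 0.21
A3 & ~A3 = min(a, b) on (0.79, 0.21) = 0.21
A5 & (A3 & ~A3) = min(a, b) on (0.97, 0.21) = 0.21

0.21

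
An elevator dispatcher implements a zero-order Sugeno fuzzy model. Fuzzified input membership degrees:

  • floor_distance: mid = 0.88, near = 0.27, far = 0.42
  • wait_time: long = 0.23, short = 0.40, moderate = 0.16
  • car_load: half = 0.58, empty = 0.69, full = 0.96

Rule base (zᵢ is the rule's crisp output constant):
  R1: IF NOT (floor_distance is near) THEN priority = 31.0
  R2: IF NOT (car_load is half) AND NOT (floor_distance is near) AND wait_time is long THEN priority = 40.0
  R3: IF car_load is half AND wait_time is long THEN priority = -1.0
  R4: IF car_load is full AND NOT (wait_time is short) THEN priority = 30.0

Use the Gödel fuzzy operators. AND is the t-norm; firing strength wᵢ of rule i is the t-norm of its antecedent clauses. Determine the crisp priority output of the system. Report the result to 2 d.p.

27.71

R1 (z=31.0): ¬near=1−0.27=0.73 → w = 0.73
R2 (z=40.0): ¬half=1−0.58=0.42, ¬near=1−0.27=0.73, long=0.23; AND[min(a, b)] → w = 0.23
R3 (z=-1.0): half=0.58, long=0.23; AND[min(a, b)] → w = 0.23
R4 (z=30.0): full=0.96, ¬short=1−0.40=0.60; AND[min(a, b)] → w = 0.60
Weighted average = (0.73·31.0 + 0.23·40.0 + 0.23·-1.0 + 0.60·30.0) / (0.73 + 0.23 + 0.23 + 0.60)
  = 49.6000 / 1.7900 = 27.71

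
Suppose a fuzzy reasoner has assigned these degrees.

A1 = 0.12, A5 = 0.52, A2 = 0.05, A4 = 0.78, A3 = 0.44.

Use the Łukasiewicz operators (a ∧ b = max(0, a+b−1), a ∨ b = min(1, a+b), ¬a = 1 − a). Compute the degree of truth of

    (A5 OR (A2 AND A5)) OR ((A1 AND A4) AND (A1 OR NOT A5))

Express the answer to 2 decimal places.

A2 AND A5 = max(0, a+b−1) on (0.05, 0.52) = 0.00
A5 OR (A2 AND A5) = min(1, a+b) on (0.52, 0.00) = 0.52
A1 AND A4 = max(0, a+b−1) on (0.12, 0.78) = 0.00
NOT A5 = 1 − 0.52 = 0.48
A1 OR NOT A5 = min(1, a+b) on (0.12, 0.48) = 0.60
(A1 AND A4) AND (A1 OR NOT A5) = max(0, a+b−1) on (0.00, 0.60) = 0.00
(A5 OR (A2 AND A5)) OR ((A1 AND A4) AND (A1 OR NOT A5)) = min(1, a+b) on (0.52, 0.00) = 0.52

0.52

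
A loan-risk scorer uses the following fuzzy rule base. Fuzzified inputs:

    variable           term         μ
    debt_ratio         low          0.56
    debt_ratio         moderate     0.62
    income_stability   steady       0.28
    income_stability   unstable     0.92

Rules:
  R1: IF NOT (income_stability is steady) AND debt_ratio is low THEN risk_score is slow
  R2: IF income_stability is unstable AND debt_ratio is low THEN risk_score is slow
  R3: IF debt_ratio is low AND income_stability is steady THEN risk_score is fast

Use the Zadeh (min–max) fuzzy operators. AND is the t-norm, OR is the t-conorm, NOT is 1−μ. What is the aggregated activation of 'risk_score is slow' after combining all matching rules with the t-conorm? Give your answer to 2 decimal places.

R1: ¬steady=1−0.28=0.72, low=0.56; AND[min(a, b)] → w = 0.56
R2: unstable=0.92, low=0.56; AND[min(a, b)] → w = 0.56
R3: low=0.56, steady=0.28; AND[min(a, b)] → w = 0.28
Rules with consequent 'slow': {R1, R2} → strengths 0.56, 0.56
Aggregate via t-conorm [max(a, b)]: 0.56

0.56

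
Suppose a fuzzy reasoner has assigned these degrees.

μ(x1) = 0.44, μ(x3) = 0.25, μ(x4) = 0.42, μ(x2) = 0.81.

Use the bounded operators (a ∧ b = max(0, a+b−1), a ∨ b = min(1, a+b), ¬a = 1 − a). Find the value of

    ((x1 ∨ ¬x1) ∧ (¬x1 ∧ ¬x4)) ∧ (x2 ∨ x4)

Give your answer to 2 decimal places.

0.14

¬x1 = 1 − 0.44 = 0.56
x1 ∨ ¬x1 = min(1, a+b) on (0.44, 0.56) = 1.00
¬x1 = 1 − 0.44 = 0.56
¬x4 = 1 − 0.42 = 0.58
¬x1 ∧ ¬x4 = max(0, a+b−1) on (0.56, 0.58) = 0.14
(x1 ∨ ¬x1) ∧ (¬x1 ∧ ¬x4) = max(0, a+b−1) on (1.00, 0.14) = 0.14
x2 ∨ x4 = min(1, a+b) on (0.81, 0.42) = 1.00
((x1 ∨ ¬x1) ∧ (¬x1 ∧ ¬x4)) ∧ (x2 ∨ x4) = max(0, a+b−1) on (0.14, 1.00) = 0.14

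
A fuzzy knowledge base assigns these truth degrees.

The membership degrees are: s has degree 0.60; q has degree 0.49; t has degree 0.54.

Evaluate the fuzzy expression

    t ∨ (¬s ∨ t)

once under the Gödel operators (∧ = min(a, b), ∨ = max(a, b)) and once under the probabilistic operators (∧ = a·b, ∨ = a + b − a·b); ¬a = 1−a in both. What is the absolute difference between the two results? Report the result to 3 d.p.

0.333

Under Gödel:
  ¬s = 1 − 0.60 = 0.40
  ¬s ∨ t = max(a, b) on (0.40, 0.54) = 0.54
  t ∨ (¬s ∨ t) = max(a, b) on (0.54, 0.54) = 0.54
  → value = 0.5400
Under probabilistic:
  ¬s = 1 − 0.6000 = 0.4000
  ¬s ∨ t = a + b − a·b on (0.4000, 0.5400) = 0.7240
  t ∨ (¬s ∨ t) = a + b − a·b on (0.5400, 0.7240) = 0.8730
  → value = 0.8730
|0.5400 − 0.8730| = 0.333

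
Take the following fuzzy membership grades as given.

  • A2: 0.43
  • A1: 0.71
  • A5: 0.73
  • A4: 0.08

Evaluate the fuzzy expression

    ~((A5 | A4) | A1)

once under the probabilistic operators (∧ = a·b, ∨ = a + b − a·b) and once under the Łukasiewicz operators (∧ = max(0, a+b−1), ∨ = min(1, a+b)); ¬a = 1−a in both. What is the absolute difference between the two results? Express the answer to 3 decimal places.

Under probabilistic:
  A5 | A4 = a + b − a·b on (0.7300, 0.0800) = 0.7516
  (A5 | A4) | A1 = a + b − a·b on (0.7516, 0.7100) = 0.9280
  ~((A5 | A4) | A1) = 1 − 0.9280 = 0.0720
  → value = 0.0720
Under Łukasiewicz:
  A5 | A4 = min(1, a+b) on (0.73, 0.08) = 0.81
  (A5 | A4) | A1 = min(1, a+b) on (0.81, 0.71) = 1.00
  ~((A5 | A4) | A1) = 1 − 1.00 = 0.00
  → value = 0.0000
|0.0720 − 0.0000| = 0.072

0.072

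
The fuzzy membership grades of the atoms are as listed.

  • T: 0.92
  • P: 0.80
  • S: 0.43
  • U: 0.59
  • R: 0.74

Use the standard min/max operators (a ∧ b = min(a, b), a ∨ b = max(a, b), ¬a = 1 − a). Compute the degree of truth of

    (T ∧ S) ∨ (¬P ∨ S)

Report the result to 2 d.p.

T ∧ S = min(a, b) on (0.92, 0.43) = 0.43
¬P = 1 − 0.80 = 0.20
¬P ∨ S = max(a, b) on (0.20, 0.43) = 0.43
(T ∧ S) ∨ (¬P ∨ S) = max(a, b) on (0.43, 0.43) = 0.43

0.43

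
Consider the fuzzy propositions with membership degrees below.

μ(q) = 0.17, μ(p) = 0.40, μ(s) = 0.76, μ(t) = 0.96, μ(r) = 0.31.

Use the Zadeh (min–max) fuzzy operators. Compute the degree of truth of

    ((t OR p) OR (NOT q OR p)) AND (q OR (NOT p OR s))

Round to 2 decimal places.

0.76

t OR p = max(a, b) on (0.96, 0.40) = 0.96
NOT q = 1 − 0.17 = 0.83
NOT q OR p = max(a, b) on (0.83, 0.40) = 0.83
(t OR p) OR (NOT q OR p) = max(a, b) on (0.96, 0.83) = 0.96
NOT p = 1 − 0.40 = 0.60
NOT p OR s = max(a, b) on (0.60, 0.76) = 0.76
q OR (NOT p OR s) = max(a, b) on (0.17, 0.76) = 0.76
((t OR p) OR (NOT q OR p)) AND (q OR (NOT p OR s)) = min(a, b) on (0.96, 0.76) = 0.76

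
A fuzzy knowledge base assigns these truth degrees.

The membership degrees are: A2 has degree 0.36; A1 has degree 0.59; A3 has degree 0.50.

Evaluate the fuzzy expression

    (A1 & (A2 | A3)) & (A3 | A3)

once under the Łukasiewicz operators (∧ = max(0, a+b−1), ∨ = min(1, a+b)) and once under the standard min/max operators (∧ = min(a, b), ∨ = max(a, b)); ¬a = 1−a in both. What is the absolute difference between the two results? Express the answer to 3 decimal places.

0.050

Under Łukasiewicz:
  A2 | A3 = min(1, a+b) on (0.36, 0.50) = 0.86
  A1 & (A2 | A3) = max(0, a+b−1) on (0.59, 0.86) = 0.45
  A3 | A3 = min(1, a+b) on (0.50, 0.50) = 1.00
  (A1 & (A2 | A3)) & (A3 | A3) = max(0, a+b−1) on (0.45, 1.00) = 0.45
  → value = 0.4500
Under standard min/max:
  A2 | A3 = max(a, b) on (0.36, 0.50) = 0.50
  A1 & (A2 | A3) = min(a, b) on (0.59, 0.50) = 0.50
  A3 | A3 = max(a, b) on (0.50, 0.50) = 0.50
  (A1 & (A2 | A3)) & (A3 | A3) = min(a, b) on (0.50, 0.50) = 0.50
  → value = 0.5000
|0.4500 − 0.5000| = 0.050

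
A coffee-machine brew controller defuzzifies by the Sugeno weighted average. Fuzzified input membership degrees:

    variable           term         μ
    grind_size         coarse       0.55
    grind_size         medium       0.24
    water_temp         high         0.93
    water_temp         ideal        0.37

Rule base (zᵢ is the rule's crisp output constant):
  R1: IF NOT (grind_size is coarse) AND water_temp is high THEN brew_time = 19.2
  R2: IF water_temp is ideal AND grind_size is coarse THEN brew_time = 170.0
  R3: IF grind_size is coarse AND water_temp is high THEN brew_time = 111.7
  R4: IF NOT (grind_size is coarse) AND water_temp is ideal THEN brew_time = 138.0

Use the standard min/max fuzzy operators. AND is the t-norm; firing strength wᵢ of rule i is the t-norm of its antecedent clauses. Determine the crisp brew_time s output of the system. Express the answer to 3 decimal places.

R1 (z=19.2): ¬coarse=1−0.55=0.45, high=0.93; AND[min(a, b)] → w = 0.45
R2 (z=170.0): ideal=0.37, coarse=0.55; AND[min(a, b)] → w = 0.37
R3 (z=111.7): coarse=0.55, high=0.93; AND[min(a, b)] → w = 0.55
R4 (z=138.0): ¬coarse=1−0.55=0.45, ideal=0.37; AND[min(a, b)] → w = 0.37
Weighted average = (0.45·19.2 + 0.37·170.0 + 0.55·111.7 + 0.37·138.0) / (0.45 + 0.37 + 0.55 + 0.37)
  = 184.0350 / 1.7400 = 105.767

105.767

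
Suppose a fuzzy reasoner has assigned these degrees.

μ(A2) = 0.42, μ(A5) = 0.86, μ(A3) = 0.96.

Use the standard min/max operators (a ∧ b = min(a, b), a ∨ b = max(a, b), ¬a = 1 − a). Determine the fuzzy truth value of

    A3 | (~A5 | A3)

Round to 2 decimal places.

~A5 = 1 − 0.86 = 0.14
~A5 | A3 = max(a, b) on (0.14, 0.96) = 0.96
A3 | (~A5 | A3) = max(a, b) on (0.96, 0.96) = 0.96

0.96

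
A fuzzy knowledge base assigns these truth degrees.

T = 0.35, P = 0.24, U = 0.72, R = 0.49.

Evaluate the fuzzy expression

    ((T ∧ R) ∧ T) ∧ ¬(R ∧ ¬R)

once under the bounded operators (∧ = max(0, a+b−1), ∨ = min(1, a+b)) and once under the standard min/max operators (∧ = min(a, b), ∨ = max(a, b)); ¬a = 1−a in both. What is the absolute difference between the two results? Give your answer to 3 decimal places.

Under bounded:
  T ∧ R = max(0, a+b−1) on (0.35, 0.49) = 0.00
  (T ∧ R) ∧ T = max(0, a+b−1) on (0.00, 0.35) = 0.00
  ¬R = 1 − 0.49 = 0.51
  R ∧ ¬R = max(0, a+b−1) on (0.49, 0.51) = 0.00
  ¬(R ∧ ¬R) = 1 − 0.00 = 1.00
  ((T ∧ R) ∧ T) ∧ ¬(R ∧ ¬R) = max(0, a+b−1) on (0.00, 1.00) = 0.00
  → value = 0.0000
Under standard min/max:
  T ∧ R = min(a, b) on (0.35, 0.49) = 0.35
  (T ∧ R) ∧ T = min(a, b) on (0.35, 0.35) = 0.35
  ¬R = 1 − 0.49 = 0.51
  R ∧ ¬R = min(a, b) on (0.49, 0.51) = 0.49
  ¬(R ∧ ¬R) = 1 − 0.49 = 0.51
  ((T ∧ R) ∧ T) ∧ ¬(R ∧ ¬R) = min(a, b) on (0.35, 0.51) = 0.35
  → value = 0.3500
|0.0000 − 0.3500| = 0.350

0.350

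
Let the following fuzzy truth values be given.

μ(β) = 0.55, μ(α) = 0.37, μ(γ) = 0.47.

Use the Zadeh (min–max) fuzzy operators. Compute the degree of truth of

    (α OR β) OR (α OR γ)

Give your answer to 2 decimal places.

0.55

α OR β = max(a, b) on (0.37, 0.55) = 0.55
α OR γ = max(a, b) on (0.37, 0.47) = 0.47
(α OR β) OR (α OR γ) = max(a, b) on (0.55, 0.47) = 0.55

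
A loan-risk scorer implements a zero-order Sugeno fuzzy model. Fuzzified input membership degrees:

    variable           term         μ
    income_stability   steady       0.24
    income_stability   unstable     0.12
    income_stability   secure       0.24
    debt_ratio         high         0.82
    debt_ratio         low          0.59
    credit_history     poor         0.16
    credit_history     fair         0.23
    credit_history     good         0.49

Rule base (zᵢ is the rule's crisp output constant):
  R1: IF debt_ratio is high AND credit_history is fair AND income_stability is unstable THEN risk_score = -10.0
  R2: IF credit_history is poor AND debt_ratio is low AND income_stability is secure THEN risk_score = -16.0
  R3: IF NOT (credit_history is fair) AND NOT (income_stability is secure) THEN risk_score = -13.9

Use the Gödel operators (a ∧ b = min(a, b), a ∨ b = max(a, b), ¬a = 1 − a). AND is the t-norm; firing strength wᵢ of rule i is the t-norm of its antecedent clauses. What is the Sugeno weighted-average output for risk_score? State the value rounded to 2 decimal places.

-13.77

R1 (z=-10.0): high=0.82, fair=0.23, unstable=0.12; AND[min(a, b)] → w = 0.12
R2 (z=-16.0): poor=0.16, low=0.59, secure=0.24; AND[min(a, b)] → w = 0.16
R3 (z=-13.9): ¬fair=1−0.23=0.77, ¬secure=1−0.24=0.76; AND[min(a, b)] → w = 0.76
Weighted average = (0.12·-10.0 + 0.16·-16.0 + 0.76·-13.9) / (0.12 + 0.16 + 0.76)
  = -14.3240 / 1.0400 = -13.77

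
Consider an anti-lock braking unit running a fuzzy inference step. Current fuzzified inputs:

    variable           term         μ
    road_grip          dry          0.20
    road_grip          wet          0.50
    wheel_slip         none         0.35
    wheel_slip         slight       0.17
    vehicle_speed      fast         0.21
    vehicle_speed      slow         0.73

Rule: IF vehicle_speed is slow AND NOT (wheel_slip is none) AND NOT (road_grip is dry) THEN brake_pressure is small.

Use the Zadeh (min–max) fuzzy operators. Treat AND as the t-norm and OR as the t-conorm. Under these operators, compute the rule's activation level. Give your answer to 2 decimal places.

firing strength: slow=0.73, ¬none=1−0.35=0.65, ¬dry=1−0.20=0.80; AND[min(a, b)] → w = 0.65

0.65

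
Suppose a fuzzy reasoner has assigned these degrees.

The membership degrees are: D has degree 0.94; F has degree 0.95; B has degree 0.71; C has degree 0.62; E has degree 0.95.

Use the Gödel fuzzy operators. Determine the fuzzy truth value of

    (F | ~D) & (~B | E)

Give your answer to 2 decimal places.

0.95

~D = 1 − 0.94 = 0.06
F | ~D = max(a, b) on (0.95, 0.06) = 0.95
~B = 1 − 0.71 = 0.29
~B | E = max(a, b) on (0.29, 0.95) = 0.95
(F | ~D) & (~B | E) = min(a, b) on (0.95, 0.95) = 0.95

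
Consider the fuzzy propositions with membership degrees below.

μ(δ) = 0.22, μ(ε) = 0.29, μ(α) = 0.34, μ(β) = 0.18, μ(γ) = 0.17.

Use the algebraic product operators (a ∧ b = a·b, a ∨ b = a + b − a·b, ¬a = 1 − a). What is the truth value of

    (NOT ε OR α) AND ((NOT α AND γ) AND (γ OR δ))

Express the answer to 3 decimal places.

0.032

NOT ε = 1 − 0.2900 = 0.7100
NOT ε OR α = a + b − a·b on (0.7100, 0.3400) = 0.8086
NOT α = 1 − 0.3400 = 0.6600
NOT α AND γ = a·b on (0.6600, 0.1700) = 0.1122
γ OR δ = a + b − a·b on (0.1700, 0.2200) = 0.3526
(NOT α AND γ) AND (γ OR δ) = a·b on (0.1122, 0.3526) = 0.0396
(NOT ε OR α) AND ((NOT α AND γ) AND (γ OR δ)) = a·b on (0.8086, 0.0396) = 0.0320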